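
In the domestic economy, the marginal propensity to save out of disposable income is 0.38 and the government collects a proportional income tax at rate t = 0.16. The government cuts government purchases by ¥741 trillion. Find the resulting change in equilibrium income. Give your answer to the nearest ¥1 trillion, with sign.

−¥1,546 trillion

MPC = 1 − MPS = 1 − 0.38 = 0.62.
Expenditure multiplier = 1/(1 − c(1−t)) = 1/(1 − 0.62×0.84) = 1/0.4792 ≈ 2.087.
ΔY = k × ΔG = (−¥741 trillion) / 0.4792 ≈ −¥1,546 trillion.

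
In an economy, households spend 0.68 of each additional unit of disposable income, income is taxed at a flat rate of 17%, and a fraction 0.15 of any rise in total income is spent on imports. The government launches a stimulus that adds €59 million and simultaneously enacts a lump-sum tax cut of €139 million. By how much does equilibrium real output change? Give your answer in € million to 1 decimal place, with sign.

Expenditure multiplier = 1/(1 − c(1−t) + m) = 1/(1 − 0.68×0.83 + 0.15) = 1/0.5856 ≈ 1.708.
ΔG contributes k·ΔG = (+€59 million) / 0.5856 ≈ +€100.8 million.
ΔT of −€139 million changes first-round spending by −c·ΔT = +€94.52 million, contributing k·(−c·ΔT) = (+€94.52 million) / 0.5856 ≈ +€161.4 million.
Net ΔY = k(ΔG − c·ΔT) = (+€153.52 million) / 0.5856 ≈ +€262.2 million.

+€262.2 million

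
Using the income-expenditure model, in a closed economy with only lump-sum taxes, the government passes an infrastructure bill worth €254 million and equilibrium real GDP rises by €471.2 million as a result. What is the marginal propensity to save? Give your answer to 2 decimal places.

0.54

Implied spending multiplier k = ΔY/ΔG = 471.2/254 ≈ 1.8551.
Since k = 1/(1 − MPC), MPC = 1 − 1/k = 1 − ΔG/ΔY = 1 − 254/471.2 ≈ 0.46.
MPS = 1 − MPC = 0.54.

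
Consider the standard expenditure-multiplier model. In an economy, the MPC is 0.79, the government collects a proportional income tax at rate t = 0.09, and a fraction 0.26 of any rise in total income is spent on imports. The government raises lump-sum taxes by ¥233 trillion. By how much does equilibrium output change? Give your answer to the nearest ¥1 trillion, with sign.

A lump-sum tax change of +¥233 trillion shifts disposable income by −¥233 trillion; first-round consumption changes by −c × ΔT = −0.79 × (+¥233 trillion) = −¥184.07 trillion.
Expenditure multiplier = 1/(1 − c(1−t) + m) = 1/(1 − 0.79×0.91 + 0.26) = 1/0.5411 ≈ 1.848.
The tax multiplier is −c × k ≈ −1.46, so ΔY = k × (−c·ΔT) = (−¥184.07 trillion) / 0.5411 ≈ −¥340 trillion.

−¥340 trillion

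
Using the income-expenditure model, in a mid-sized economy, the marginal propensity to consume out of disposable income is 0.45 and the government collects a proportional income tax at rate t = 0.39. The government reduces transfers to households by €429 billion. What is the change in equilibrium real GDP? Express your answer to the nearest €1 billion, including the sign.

The transfer change shifts disposable income by −€429 billion, so first-round consumption changes by c·ΔTR = 0.45 × (−€429 billion) = −€193.05 billion.
Expenditure multiplier = 1/(1 − c(1−t)) = 1/(1 − 0.45×0.61) = 1/0.7255 ≈ 1.378.
The transfer multiplier is c × k ≈ 0.62, so ΔY = k × (c·ΔTR) = (−€193.05 billion) / 0.7255 ≈ −€266 billion.

−€266 billion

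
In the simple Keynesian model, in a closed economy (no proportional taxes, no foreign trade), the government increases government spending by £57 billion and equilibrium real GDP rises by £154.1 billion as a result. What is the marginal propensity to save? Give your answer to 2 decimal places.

0.37

Implied spending multiplier k = ΔY/ΔG = 154.1/57 ≈ 2.7035.
Since k = 1/(1 − MPC), MPC = 1 − 1/k = 1 − ΔG/ΔY = 1 − 57/154.1 ≈ 0.63.
MPS = 1 − MPC = 0.37.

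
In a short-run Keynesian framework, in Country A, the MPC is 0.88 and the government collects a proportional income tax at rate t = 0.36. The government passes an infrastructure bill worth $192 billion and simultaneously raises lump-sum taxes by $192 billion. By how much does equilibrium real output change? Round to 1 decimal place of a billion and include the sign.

+$52.7 billion

Expenditure multiplier = 1/(1 − c(1−t)) = 1/(1 − 0.88×0.64) = 1/0.4368 ≈ 2.289.
ΔG contributes k·ΔG = (+$192 billion) / 0.4368 ≈ +$439.6 billion.
ΔT of +$192 billion changes first-round spending by −c·ΔT = −$168.96 billion, contributing k·(−c·ΔT) = (−$168.96 billion) / 0.4368 ≈ −$386.8 billion.
Net ΔY = k(ΔG − c·ΔT) = (+$23.04 billion) / 0.4368 ≈ +$52.7 billion.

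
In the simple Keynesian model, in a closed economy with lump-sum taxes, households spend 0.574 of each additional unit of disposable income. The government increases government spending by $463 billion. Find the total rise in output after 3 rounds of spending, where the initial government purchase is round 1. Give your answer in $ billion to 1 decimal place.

$881.3 billion

Round 1 adds ΔG = $463 billion; each later round is MPC = 0.574 times the previous.
After 3 rounds: 463 + 265.762 + 152.547388 = ΔG·(1 − c^3)/(1 − c) = 463 × (1 − 0.189119224)/0.426 ≈ $881.3 billion.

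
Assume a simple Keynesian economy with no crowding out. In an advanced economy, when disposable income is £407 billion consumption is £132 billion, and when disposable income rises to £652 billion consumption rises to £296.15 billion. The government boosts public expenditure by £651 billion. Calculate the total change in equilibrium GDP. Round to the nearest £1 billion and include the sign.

MPC = ΔC/ΔYd = (296.15 − 132)/(652 − 407) = 164.15/245 = 0.67.
Government-spending multiplier = 1/(1 − MPC) = 1/(1 − 0.67) = 1/0.33 ≈ 3.03.
ΔY = k × ΔG = (+£651 billion) / 0.33 ≈ +£1,973 billion.

+£1,973 billion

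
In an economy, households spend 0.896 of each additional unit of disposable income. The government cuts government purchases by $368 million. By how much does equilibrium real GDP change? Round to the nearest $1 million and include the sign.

Government-spending multiplier = 1/(1 − MPC) = 1/(1 − 0.896) = 1/0.104 ≈ 9.615.
ΔY = k × ΔG = (−$368 million) / 0.104 ≈ −$3,538 million.

−$3,538 million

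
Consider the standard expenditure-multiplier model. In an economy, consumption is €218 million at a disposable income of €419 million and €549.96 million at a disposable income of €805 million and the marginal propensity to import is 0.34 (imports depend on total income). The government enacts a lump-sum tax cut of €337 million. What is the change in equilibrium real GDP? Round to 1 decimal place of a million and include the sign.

MPC = ΔC/ΔYd = (549.96 − 218)/(805 − 419) = 331.96/386 = 0.86.
A lump-sum tax change of −€337 million shifts disposable income by +€337 million; first-round consumption changes by −c × ΔT = −0.86 × (−€337 million) = +€289.82 million.
Expenditure multiplier = 1/(1 − c + m) = 1/(1 − 0.86 + 0.34) = 1/0.48 ≈ 2.083.
The tax multiplier is −c × k ≈ −1.792, so ΔY = k × (−c·ΔT) = (+€289.82 million) / 0.48 ≈ +€603.8 million.

+€603.8 million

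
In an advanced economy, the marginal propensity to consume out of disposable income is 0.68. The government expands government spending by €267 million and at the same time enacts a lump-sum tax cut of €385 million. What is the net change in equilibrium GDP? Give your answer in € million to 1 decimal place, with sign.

Expenditure multiplier = 1/(1 − MPC) = 1/(1 − 0.68) = 1/0.32 = 3.125.
ΔG contributes k·ΔG = (+€267 million) / 0.32 ≈ +€834.4 million.
ΔT of −€385 million changes first-round spending by −c·ΔT = +€261.8 million, contributing k·(−c·ΔT) = (+€261.8 million) / 0.32 ≈ +€818.1 million.
Net ΔY = k(ΔG − c·ΔT) = (+€528.8 million) / 0.32 = +€1,652.5 million.

+€1,652.5 million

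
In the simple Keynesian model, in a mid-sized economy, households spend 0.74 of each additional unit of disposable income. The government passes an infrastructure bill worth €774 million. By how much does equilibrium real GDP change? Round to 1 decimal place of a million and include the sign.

Government-spending multiplier = 1/(1 − MPC) = 1/(1 − 0.74) = 1/0.26 ≈ 3.846.
ΔY = k × ΔG = (+€774 million) / 0.26 ≈ +€2,976.9 million.

+€2,976.9 million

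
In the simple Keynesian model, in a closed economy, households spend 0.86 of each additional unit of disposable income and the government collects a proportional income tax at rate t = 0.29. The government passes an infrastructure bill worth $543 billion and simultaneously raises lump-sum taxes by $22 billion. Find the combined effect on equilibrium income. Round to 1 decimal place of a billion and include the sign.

+$1,345.9 billion

Expenditure multiplier = 1/(1 − c(1−t)) = 1/(1 − 0.86×0.71) = 1/0.3894 ≈ 2.568.
ΔG contributes k·ΔG = (+$543 billion) / 0.3894 ≈ +$1,394.5 billion.
ΔT of +$22 billion changes first-round spending by −c·ΔT = −$18.92 billion, contributing k·(−c·ΔT) = (−$18.92 billion) / 0.3894 ≈ −$48.6 billion.
Net ΔY = k(ΔG − c·ΔT) = (+$524.08 billion) / 0.3894 ≈ +$1,345.9 billion.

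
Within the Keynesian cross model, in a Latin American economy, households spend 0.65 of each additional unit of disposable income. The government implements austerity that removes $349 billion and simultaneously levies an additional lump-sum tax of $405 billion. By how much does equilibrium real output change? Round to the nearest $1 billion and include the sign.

−$1,749 billion

Expenditure multiplier = 1/(1 − MPC) = 1/(1 − 0.65) = 1/0.35 ≈ 2.857.
ΔG contributes k·ΔG = (−$349 billion) / 0.35 ≈ −$997.1 billion.
ΔT of +$405 billion changes first-round spending by −c·ΔT = −$263.25 billion, contributing k·(−c·ΔT) = (−$263.25 billion) / 0.35 ≈ −$752.1 billion.
Net ΔY = k(ΔG − c·ΔT) = (−$612.25 billion) / 0.35 ≈ −$1,749 billion.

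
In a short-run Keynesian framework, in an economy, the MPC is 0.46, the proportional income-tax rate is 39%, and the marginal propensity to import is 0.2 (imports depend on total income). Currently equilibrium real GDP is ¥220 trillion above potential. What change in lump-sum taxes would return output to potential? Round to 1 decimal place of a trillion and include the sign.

Spending multiplier = 1/(1 − c(1−t) + m) = 1/(1 − 0.46×0.61 + 0.2) = 1/0.9194 ≈ 1.088.
Tax multiplier = −c·k = −0.46/0.9194 ≈ −0.5. Need ΔY = −¥220 trillion, so ΔT = ΔY/(−c·k) = −(−¥220 trillion) × 0.9194 / 0.46 ≈ +¥439.7 trillion.
The government should raise lump-sum taxes by ¥439.7 trillion.

+¥439.7 trillion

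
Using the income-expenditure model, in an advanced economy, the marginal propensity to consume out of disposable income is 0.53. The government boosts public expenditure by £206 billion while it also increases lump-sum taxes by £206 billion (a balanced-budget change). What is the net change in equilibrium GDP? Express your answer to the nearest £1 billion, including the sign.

Expenditure multiplier = 1/(1 − MPC) = 1/(1 − 0.53) = 1/0.47 ≈ 2.128.
ΔG contributes k·ΔG = (+£206 billion) / 0.47 ≈ +£438.3 billion.
ΔT of +£206 billion changes first-round spending by −c·ΔT = −£109.18 billion, contributing k·(−c·ΔT) = (−£109.18 billion) / 0.47 ≈ −£232.3 billion.
With ΔG = ΔT and no other leakages, the balanced-budget multiplier is 1, so ΔY = ΔG = +£206 billion.

+£206 billion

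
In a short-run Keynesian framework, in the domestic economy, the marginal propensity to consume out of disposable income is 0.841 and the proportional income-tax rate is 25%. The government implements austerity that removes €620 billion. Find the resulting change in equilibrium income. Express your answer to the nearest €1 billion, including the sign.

−€1,679 billion

Government-spending multiplier = 1/(1 − c(1−t)) = 1/(1 − 0.841×0.75) = 1/0.36925 ≈ 2.708.
ΔY = k × ΔG = (−€620 billion) / 0.36925 ≈ −€1,679 billion.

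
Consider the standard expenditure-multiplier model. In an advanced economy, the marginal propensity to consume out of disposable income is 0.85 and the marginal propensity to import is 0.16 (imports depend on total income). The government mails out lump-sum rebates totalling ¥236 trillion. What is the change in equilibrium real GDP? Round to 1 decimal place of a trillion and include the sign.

+¥647.1 trillion

A lump-sum tax change of −¥236 trillion shifts disposable income by +¥236 trillion; first-round consumption changes by −c × ΔT = −0.85 × (−¥236 trillion) = +¥200.6 trillion.
Expenditure multiplier = 1/(1 − c + m) = 1/(1 − 0.85 + 0.16) = 1/0.31 ≈ 3.226.
The tax multiplier is −c × k ≈ −2.742, so ΔY = k × (−c·ΔT) = (+¥200.6 trillion) / 0.31 ≈ +¥647.1 trillion.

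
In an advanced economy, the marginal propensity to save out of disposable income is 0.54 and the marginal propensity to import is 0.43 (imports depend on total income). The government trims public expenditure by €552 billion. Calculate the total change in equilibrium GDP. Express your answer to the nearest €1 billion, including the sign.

MPC = 1 − MPS = 1 − 0.54 = 0.46.
Government-spending multiplier = 1/(1 − c + m) = 1/(1 − 0.46 + 0.43) = 1/0.97 ≈ 1.031.
ΔY = k × ΔG = (−€552 billion) / 0.97 ≈ −€569 billion.

−€569 billion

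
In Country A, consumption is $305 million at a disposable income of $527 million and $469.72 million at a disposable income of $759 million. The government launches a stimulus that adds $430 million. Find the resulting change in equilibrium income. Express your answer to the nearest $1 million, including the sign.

MPC = ΔC/ΔYd = (469.72 − 305)/(759 − 527) = 164.72/232 = 0.71.
Government-spending multiplier = 1/(1 − MPC) = 1/(1 − 0.71) = 1/0.29 ≈ 3.448.
ΔY = k × ΔG = (+$430 million) / 0.29 ≈ +$1,483 million.

+$1,483 million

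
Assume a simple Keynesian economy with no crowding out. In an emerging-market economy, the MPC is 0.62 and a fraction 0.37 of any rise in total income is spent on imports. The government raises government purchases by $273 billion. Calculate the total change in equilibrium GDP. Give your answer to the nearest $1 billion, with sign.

Spending multiplier = 1/(1 − c + m) = 1/(1 − 0.62 + 0.37) = 1/0.75 ≈ 1.333.
ΔY = k × ΔG = (+$273 billion) / 0.75 = +$364 billion.

+$364 billion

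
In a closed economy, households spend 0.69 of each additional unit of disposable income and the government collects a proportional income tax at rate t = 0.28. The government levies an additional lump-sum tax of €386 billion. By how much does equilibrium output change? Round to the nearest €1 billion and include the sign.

A lump-sum tax change of +€386 billion shifts disposable income by −€386 billion; first-round consumption changes by −c × ΔT = −0.69 × (+€386 billion) = −€266.34 billion.
Expenditure multiplier = 1/(1 − c(1−t)) = 1/(1 − 0.69×0.72) = 1/0.5032 ≈ 1.987.
The tax multiplier is −c × k ≈ −1.371, so ΔY = k × (−c·ΔT) = (−€266.34 billion) / 0.5032 ≈ −€529 billion.

−€529 billion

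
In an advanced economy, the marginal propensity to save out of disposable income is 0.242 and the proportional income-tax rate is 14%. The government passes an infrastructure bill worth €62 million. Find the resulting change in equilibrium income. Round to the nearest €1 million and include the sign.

+€178 million

MPC = 1 − MPS = 1 − 0.242 = 0.758.
Expenditure multiplier = 1/(1 − c(1−t)) = 1/(1 − 0.758×0.86) = 1/0.34812 ≈ 2.873.
ΔY = k × ΔG = (+€62 million) / 0.34812 ≈ +€178 million.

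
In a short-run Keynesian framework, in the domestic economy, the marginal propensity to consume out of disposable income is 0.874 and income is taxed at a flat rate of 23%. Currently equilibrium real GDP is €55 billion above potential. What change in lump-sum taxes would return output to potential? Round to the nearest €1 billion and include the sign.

+€21 billion

Spending multiplier = 1/(1 − c(1−t)) = 1/(1 − 0.874×0.77) = 1/0.32702 ≈ 3.058.
Tax multiplier = −c·k = −0.874/0.32702 ≈ −2.673. Need ΔY = −€55 billion, so ΔT = ΔY/(−c·k) = −(−€55 billion) × 0.32702 / 0.874 ≈ +€21 billion.
The government should raise lump-sum taxes by €21 billion.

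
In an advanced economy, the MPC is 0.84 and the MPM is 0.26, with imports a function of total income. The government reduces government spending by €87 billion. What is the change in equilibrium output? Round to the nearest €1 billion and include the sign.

−€207 billion

Spending multiplier = 1/(1 − c + m) = 1/(1 − 0.84 + 0.26) = 1/0.42 ≈ 2.381.
ΔY = k × ΔG = (−€87 billion) / 0.42 ≈ −€207 billion.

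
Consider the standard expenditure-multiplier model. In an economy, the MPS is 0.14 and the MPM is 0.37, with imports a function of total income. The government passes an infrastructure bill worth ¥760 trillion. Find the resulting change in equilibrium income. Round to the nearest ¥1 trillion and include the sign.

+¥1,490 trillion

MPC = 1 − MPS = 1 − 0.14 = 0.86.
Government-spending multiplier = 1/(1 − c + m) = 1/(1 − 0.86 + 0.37) = 1/0.51 ≈ 1.961.
ΔY = k × ΔG = (+¥760 trillion) / 0.51 ≈ +¥1,490 trillion.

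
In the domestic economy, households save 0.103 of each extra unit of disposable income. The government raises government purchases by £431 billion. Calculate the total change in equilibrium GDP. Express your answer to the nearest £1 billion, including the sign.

MPC = 1 − MPS = 1 − 0.103 = 0.897.
Expenditure multiplier = 1/(1 − MPC) = 1/(1 − 0.897) = 1/0.103 ≈ 9.709.
ΔY = k × ΔG = (+£431 billion) / 0.103 ≈ +£4,184 billion.

+£4,184 billion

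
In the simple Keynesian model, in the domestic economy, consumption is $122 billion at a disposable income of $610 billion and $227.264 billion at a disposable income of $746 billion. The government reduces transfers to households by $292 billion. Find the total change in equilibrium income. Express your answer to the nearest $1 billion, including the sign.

MPC = ΔC/ΔYd = (227.264 − 122)/(746 − 610) = 105.264/136 = 0.774.
The transfer change shifts disposable income by −$292 billion, so first-round consumption changes by c·ΔTR = 0.774 × (−$292 billion) = −$226.008 billion.
Expenditure multiplier = 1/(1 − MPC) = 1/(1 − 0.774) = 1/0.226 ≈ 4.425.
The transfer multiplier is c × k ≈ 3.425, so ΔY = k × (c·ΔTR) = (−$226.008 billion) / 0.226 ≈ −$1,000 billion.

−$1,000 billion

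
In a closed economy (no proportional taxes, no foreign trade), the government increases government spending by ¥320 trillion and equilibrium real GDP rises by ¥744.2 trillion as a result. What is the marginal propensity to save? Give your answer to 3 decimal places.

0.430

Implied spending multiplier k = ΔY/ΔG = 744.2/320 ≈ 2.3256.
Since k = 1/(1 − MPC), MPC = 1 − 1/k = 1 − ΔG/ΔY = 1 − 320/744.2 ≈ 0.570.
MPS = 1 − MPC = 0.430.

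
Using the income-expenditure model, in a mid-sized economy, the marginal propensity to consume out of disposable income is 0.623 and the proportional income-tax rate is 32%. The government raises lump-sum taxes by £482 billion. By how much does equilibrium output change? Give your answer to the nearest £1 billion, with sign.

A lump-sum tax change of +£482 billion shifts disposable income by −£482 billion; first-round consumption changes by −c × ΔT = −0.623 × (+£482 billion) = −£300.286 billion.
Expenditure multiplier = 1/(1 − c(1−t)) = 1/(1 − 0.623×0.68) = 1/0.57636 ≈ 1.735.
The tax multiplier is −c × k ≈ −1.081, so ΔY = k × (−c·ΔT) = (−£300.286 billion) / 0.57636 ≈ −£521 billion.

−£521 billion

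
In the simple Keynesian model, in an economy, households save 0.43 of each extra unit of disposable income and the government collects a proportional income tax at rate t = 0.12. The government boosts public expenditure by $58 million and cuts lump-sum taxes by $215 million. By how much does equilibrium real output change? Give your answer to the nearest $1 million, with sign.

MPC = 1 − MPS = 1 − 0.43 = 0.57.
Expenditure multiplier = 1/(1 − c(1−t)) = 1/(1 − 0.57×0.88) = 1/0.4984 ≈ 2.006.
ΔG contributes k·ΔG = (+$58 million) / 0.4984 ≈ +$116.4 million.
ΔT of −$215 million changes first-round spending by −c·ΔT = +$122.55 million, contributing k·(−c·ΔT) = (+$122.55 million) / 0.4984 ≈ +$245.9 million.
Net ΔY = k(ΔG − c·ΔT) = (+$180.55 million) / 0.4984 ≈ +$362 million.

+$362 million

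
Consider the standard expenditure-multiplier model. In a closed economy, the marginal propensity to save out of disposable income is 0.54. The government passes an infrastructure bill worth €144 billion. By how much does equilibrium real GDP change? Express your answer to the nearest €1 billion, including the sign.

+€267 billion

MPC = 1 − MPS = 1 − 0.54 = 0.46.
Government-spending multiplier = 1/(1 − MPC) = 1/(1 − 0.46) = 1/0.54 ≈ 1.852.
ΔY = k × ΔG = (+€144 billion) / 0.54 ≈ +€267 billion.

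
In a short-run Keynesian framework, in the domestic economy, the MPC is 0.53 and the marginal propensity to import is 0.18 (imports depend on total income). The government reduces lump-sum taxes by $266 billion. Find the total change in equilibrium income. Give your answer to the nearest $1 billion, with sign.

+$217 billion

A lump-sum tax change of −$266 billion shifts disposable income by +$266 billion; first-round consumption changes by −c × ΔT = −0.53 × (−$266 billion) = +$140.98 billion.
Expenditure multiplier = 1/(1 − c + m) = 1/(1 − 0.53 + 0.18) = 1/0.65 ≈ 1.538.
The tax multiplier is −c × k ≈ −0.815, so ΔY = k × (−c·ΔT) = (+$140.98 billion) / 0.65 ≈ +$217 billion.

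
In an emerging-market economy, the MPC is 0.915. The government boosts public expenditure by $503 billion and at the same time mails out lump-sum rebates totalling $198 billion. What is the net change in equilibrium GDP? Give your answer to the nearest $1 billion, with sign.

Expenditure multiplier = 1/(1 − MPC) = 1/(1 − 0.915) = 1/0.085 ≈ 11.765.
ΔG contributes k·ΔG = (+$503 billion) / 0.085 ≈ +$5,917.6 billion.
ΔT of −$198 billion changes first-round spending by −c·ΔT = +$181.17 billion, contributing k·(−c·ΔT) = (+$181.17 billion) / 0.085 ≈ +$2,131.4 billion.
Net ΔY = k(ΔG − c·ΔT) = (+$684.17 billion) / 0.085 ≈ +$8,049 billion.

+$8,049 billion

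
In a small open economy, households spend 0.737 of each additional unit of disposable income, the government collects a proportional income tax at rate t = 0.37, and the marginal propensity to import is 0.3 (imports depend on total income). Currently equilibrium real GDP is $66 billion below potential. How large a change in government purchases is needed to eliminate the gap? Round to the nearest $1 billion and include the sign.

Spending multiplier = 1/(1 − c(1−t) + m) = 1/(1 − 0.737×0.63 + 0.3) = 1/0.83569 ≈ 1.197.
Need ΔY = +$66 billion, so ΔG = ΔY/k = (+$66 billion) × 0.83569 ≈ +$55 billion.
The government should increase government purchases by $55 billion.

+$55 billion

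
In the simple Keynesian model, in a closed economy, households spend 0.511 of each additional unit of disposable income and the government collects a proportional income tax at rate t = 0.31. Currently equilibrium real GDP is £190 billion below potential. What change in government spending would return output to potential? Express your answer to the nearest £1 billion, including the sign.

+£123 billion

Spending multiplier = 1/(1 − c(1−t)) = 1/(1 − 0.511×0.69) = 1/0.64741 ≈ 1.545.
Need ΔY = +£190 billion, so ΔG = ΔY/k = (+£190 billion) × 0.64741 ≈ +£123 billion.
The government should increase government spending by £123 billion.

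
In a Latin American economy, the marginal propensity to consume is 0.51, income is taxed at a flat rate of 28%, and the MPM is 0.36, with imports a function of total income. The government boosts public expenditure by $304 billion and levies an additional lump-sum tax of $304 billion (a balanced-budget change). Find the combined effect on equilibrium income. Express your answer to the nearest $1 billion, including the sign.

+$150 billion

Expenditure multiplier = 1/(1 − c(1−t) + m) = 1/(1 − 0.51×0.72 + 0.36) = 1/0.9928 ≈ 1.007.
ΔG contributes k·ΔG = (+$304 billion) / 0.9928 ≈ +$306.2 billion.
ΔT of +$304 billion changes first-round spending by −c·ΔT = −$155.04 billion, contributing k·(−c·ΔT) = (−$155.04 billion) / 0.9928 ≈ −$156.2 billion.
Net ΔY = k(ΔG − c·ΔT) = (+$148.96 billion) / 0.9928 ≈ +$150 billion.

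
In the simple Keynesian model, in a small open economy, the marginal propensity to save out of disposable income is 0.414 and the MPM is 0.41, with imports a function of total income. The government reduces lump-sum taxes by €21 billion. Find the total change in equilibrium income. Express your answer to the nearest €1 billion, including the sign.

MPC = 1 − MPS = 1 − 0.414 = 0.586.
A lump-sum tax change of −€21 billion shifts disposable income by +€21 billion; first-round consumption changes by −c × ΔT = −0.586 × (−€21 billion) = +€12.306 billion.
Expenditure multiplier = 1/(1 − c + m) = 1/(1 − 0.586 + 0.41) = 1/0.824 ≈ 1.214.
The tax multiplier is −c × k ≈ −0.711, so ΔY = k × (−c·ΔT) = (+€12.306 billion) / 0.824 ≈ +€15 billion.

+€15 billion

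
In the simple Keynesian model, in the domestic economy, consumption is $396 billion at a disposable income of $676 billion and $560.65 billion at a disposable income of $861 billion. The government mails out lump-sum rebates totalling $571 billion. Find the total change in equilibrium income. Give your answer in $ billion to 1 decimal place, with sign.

+$4,619.9 billion

MPC = ΔC/ΔYd = (560.65 − 396)/(861 − 676) = 164.65/185 = 0.89.
A lump-sum tax change of −$571 billion shifts disposable income by +$571 billion; first-round consumption changes by −c × ΔT = −0.89 × (−$571 billion) = +$508.19 billion.
Expenditure multiplier = 1/(1 − MPC) = 1/(1 − 0.89) = 1/0.11 ≈ 9.091.
The tax multiplier is −c × k ≈ −8.091, so ΔY = k × (−c·ΔT) = (+$508.19 billion) / 0.11 ≈ +$4,619.9 billion.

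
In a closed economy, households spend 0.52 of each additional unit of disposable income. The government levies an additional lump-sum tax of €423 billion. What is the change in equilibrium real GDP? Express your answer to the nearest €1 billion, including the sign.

A lump-sum tax change of +€423 billion shifts disposable income by −€423 billion; first-round consumption changes by −c × ΔT = −0.52 × (+€423 billion) = −€219.96 billion.
Expenditure multiplier = 1/(1 − MPC) = 1/(1 − 0.52) = 1/0.48 ≈ 2.083.
The tax multiplier is −c × k ≈ −1.083, so ΔY = k × (−c·ΔT) = (−€219.96 billion) / 0.48 ≈ −€458 billion.

−€458 billion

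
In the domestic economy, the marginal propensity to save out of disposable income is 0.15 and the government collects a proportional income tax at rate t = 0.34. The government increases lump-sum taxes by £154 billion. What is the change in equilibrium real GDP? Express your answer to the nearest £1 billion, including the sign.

MPC = 1 − MPS = 1 − 0.15 = 0.85.
A lump-sum tax change of +£154 billion shifts disposable income by −£154 billion; first-round consumption changes by −c × ΔT = −0.85 × (+£154 billion) = −£130.9 billion.
Expenditure multiplier = 1/(1 − c(1−t)) = 1/(1 − 0.85×0.66) = 1/0.439 ≈ 2.278.
The tax multiplier is −c × k ≈ −1.936, so ΔY = k × (−c·ΔT) = (−£130.9 billion) / 0.439 ≈ −£298 billion.

−£298 billion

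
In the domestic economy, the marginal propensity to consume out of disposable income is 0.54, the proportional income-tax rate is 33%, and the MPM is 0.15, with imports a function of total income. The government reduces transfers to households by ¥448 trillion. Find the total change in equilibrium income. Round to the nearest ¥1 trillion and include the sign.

−¥307 trillion

The transfer change shifts disposable income by −¥448 trillion, so first-round consumption changes by c·ΔTR = 0.54 × (−¥448 trillion) = −¥241.92 trillion.
Expenditure multiplier = 1/(1 − c(1−t) + m) = 1/(1 − 0.54×0.67 + 0.15) = 1/0.7882 ≈ 1.269.
The transfer multiplier is c × k ≈ 0.685, so ΔY = k × (c·ΔTR) = (−¥241.92 trillion) / 0.7882 ≈ −¥307 trillion.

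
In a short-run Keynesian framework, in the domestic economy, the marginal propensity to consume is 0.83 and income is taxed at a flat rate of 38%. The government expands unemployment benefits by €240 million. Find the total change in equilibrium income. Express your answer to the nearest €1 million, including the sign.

+€410 million

The transfer change shifts disposable income by +€240 million, so first-round consumption changes by c·ΔTR = 0.83 × (+€240 million) = +€199.2 million.
Expenditure multiplier = 1/(1 − c(1−t)) = 1/(1 − 0.83×0.62) = 1/0.4854 ≈ 2.06.
The transfer multiplier is c × k ≈ 1.71, so ΔY = k × (c·ΔTR) = (+€199.2 million) / 0.4854 ≈ +€410 million.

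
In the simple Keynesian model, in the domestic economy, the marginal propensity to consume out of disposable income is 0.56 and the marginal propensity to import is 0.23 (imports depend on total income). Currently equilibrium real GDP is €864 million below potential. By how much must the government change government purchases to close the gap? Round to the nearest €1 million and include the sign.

Spending multiplier = 1/(1 − c + m) = 1/(1 − 0.56 + 0.23) = 1/0.67 ≈ 1.493.
Need ΔY = +€864 million, so ΔG = ΔY/k = (+€864 million) × 0.67 ≈ +€579 million.
The government should increase government purchases by €579 million.

+€579 million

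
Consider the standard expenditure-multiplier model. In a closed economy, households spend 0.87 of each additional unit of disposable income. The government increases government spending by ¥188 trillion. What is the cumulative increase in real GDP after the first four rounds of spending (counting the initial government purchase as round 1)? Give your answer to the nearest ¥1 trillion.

Round 1 adds ΔG = ¥188 trillion; each later round is MPC = 0.87 times the previous.
After 4 rounds: 188 + 163.56 + 142.2972 + 123.798564 = ΔG·(1 − c^4)/(1 − c) = 188 × (1 − 0.57289761)/0.13 ≈ ¥618 trillion.

¥618 trillion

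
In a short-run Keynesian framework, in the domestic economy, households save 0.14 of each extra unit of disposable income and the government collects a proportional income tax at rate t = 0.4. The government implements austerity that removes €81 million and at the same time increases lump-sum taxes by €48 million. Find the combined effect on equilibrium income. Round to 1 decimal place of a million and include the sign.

−€252.6 million

MPC = 1 − MPS = 1 − 0.14 = 0.86.
Expenditure multiplier = 1/(1 − c(1−t)) = 1/(1 − 0.86×0.6) = 1/0.484 ≈ 2.066.
ΔG contributes k·ΔG = (−€81 million) / 0.484 ≈ −€167.4 million.
ΔT of +€48 million changes first-round spending by −c·ΔT = −€41.28 million, contributing k·(−c·ΔT) = (−€41.28 million) / 0.484 ≈ −€85.3 million.
Net ΔY = k(ΔG − c·ΔT) = (−€122.28 million) / 0.484 ≈ −€252.6 million.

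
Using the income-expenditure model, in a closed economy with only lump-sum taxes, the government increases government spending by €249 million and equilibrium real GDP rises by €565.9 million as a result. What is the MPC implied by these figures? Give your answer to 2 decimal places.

Implied spending multiplier k = ΔY/ΔG = 565.9/249 ≈ 2.2727.
Since k = 1/(1 − MPC), MPC = 1 − 1/k = 1 − ΔG/ΔY = 1 − 249/565.9 ≈ 0.56.

0.56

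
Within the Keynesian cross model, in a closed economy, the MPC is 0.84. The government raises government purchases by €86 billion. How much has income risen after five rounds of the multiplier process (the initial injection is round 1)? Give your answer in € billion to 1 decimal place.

€312.7 billion

Round 1 adds ΔG = €86 billion; each later round is MPC = 0.84 times the previous.
After 5 rounds: 86 + 72.24 + 60.6816 + 50.972544 + 42.81693696 = ΔG·(1 − c^5)/(1 − c) = 86 × (1 − 0.4182119424)/0.16 ≈ €312.7 billion.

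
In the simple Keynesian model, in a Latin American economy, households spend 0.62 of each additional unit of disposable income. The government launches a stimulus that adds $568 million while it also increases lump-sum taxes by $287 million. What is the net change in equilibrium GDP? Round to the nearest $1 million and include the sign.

Expenditure multiplier = 1/(1 − MPC) = 1/(1 − 0.62) = 1/0.38 ≈ 2.632.
ΔG contributes k·ΔG = (+$568 million) / 0.38 ≈ +$1,494.7 million.
ΔT of +$287 million changes first-round spending by −c·ΔT = −$177.94 million, contributing k·(−c·ΔT) = (−$177.94 million) / 0.38 ≈ −$468.3 million.
Net ΔY = k(ΔG − c·ΔT) = (+$390.06 million) / 0.38 ≈ +$1,026 million.

+$1,026 million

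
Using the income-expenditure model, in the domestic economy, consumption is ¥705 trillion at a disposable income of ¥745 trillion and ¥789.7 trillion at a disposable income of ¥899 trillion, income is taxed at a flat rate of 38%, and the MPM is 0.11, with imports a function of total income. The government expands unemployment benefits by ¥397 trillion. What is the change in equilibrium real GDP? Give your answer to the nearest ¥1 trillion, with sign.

MPC = ΔC/ΔYd = (789.7 − 705)/(899 − 745) = 84.7/154 = 0.55.
The transfer change shifts disposable income by +¥397 trillion, so first-round consumption changes by c·ΔTR = 0.55 × (+¥397 trillion) = +¥218.35 trillion.
Expenditure multiplier = 1/(1 − c(1−t) + m) = 1/(1 − 0.55×0.62 + 0.11) = 1/0.769 ≈ 1.3.
The transfer multiplier is c × k ≈ 0.715, so ΔY = k × (c·ΔTR) = (+¥218.35 trillion) / 0.769 ≈ +¥284 trillion.

+¥284 trillion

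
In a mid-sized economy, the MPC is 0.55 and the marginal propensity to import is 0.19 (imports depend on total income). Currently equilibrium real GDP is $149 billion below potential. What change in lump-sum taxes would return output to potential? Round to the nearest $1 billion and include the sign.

−$173 billion

Spending multiplier = 1/(1 − c + m) = 1/(1 − 0.55 + 0.19) = 1/0.64 ≈ 1.563.
Tax multiplier = −c·k = −0.55/0.64 ≈ −0.859. Need ΔY = +$149 billion, so ΔT = ΔY/(−c·k) = −(+$149 billion) × 0.64 / 0.55 ≈ −$173 billion.
The government should cut lump-sum taxes by $173 billion.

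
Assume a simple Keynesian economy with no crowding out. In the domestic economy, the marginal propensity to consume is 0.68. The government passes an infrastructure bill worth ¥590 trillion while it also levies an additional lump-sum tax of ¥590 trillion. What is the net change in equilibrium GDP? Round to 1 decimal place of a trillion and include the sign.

+¥590.0 trillion

Expenditure multiplier = 1/(1 − MPC) = 1/(1 − 0.68) = 1/0.32 = 3.125.
ΔG contributes k·ΔG = (+¥590 trillion) / 0.32 ≈ +¥1,843.8 trillion.
ΔT of +¥590 trillion changes first-round spending by −c·ΔT = −¥401.2 trillion, contributing k·(−c·ΔT) = (−¥401.2 trillion) / 0.32 ≈ −¥1,253.8 trillion.
With ΔG = ΔT and no other leakages, the balanced-budget multiplier is 1, so ΔY = ΔG = +¥590 trillion.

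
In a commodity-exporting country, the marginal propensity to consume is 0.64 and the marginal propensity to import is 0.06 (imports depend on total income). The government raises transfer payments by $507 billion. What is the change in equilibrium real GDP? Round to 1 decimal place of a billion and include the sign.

+$772.6 billion

The transfer change shifts disposable income by +$507 billion, so first-round consumption changes by c·ΔTR = 0.64 × (+$507 billion) = +$324.48 billion.
Expenditure multiplier = 1/(1 − c + m) = 1/(1 − 0.64 + 0.06) = 1/0.42 ≈ 2.381.
The transfer multiplier is c × k ≈ 1.524, so ΔY = k × (c·ΔTR) = (+$324.48 billion) / 0.42 ≈ +$772.6 billion.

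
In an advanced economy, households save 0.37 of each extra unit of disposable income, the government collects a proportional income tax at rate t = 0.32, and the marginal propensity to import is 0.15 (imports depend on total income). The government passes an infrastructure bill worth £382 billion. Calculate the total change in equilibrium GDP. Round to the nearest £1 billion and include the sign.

MPC = 1 − MPS = 1 − 0.37 = 0.63.
Expenditure multiplier = 1/(1 − c(1−t) + m) = 1/(1 − 0.63×0.68 + 0.15) = 1/0.7216 ≈ 1.386.
ΔY = k × ΔG = (+£382 billion) / 0.7216 ≈ +£529 billion.

+£529 billion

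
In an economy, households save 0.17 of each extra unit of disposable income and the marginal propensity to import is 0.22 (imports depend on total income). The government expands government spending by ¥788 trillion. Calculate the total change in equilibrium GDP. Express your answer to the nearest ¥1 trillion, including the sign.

+¥2,021 trillion

MPC = 1 − MPS = 1 − 0.17 = 0.83.
Government-spending multiplier = 1/(1 − c + m) = 1/(1 − 0.83 + 0.22) = 1/0.39 ≈ 2.564.
ΔY = k × ΔG = (+¥788 trillion) / 0.39 ≈ +¥2,021 trillion.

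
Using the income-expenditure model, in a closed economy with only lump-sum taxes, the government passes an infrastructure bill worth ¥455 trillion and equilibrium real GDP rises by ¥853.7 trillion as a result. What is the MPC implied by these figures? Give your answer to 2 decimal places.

Implied spending multiplier k = ΔY/ΔG = 853.7/455 ≈ 1.8763.
Since k = 1/(1 − MPC), MPC = 1 − 1/k = 1 − ΔG/ΔY = 1 − 455/853.7 ≈ 0.47.

0.47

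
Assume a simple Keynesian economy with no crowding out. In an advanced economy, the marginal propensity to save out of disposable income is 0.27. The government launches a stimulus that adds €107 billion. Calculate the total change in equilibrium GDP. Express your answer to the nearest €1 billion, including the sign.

+€396 billion

MPC = 1 − MPS = 1 − 0.27 = 0.73.
Spending multiplier = 1/(1 − MPC) = 1/(1 − 0.73) = 1/0.27 ≈ 3.704.
ΔY = k × ΔG = (+€107 billion) / 0.27 ≈ +€396 billion.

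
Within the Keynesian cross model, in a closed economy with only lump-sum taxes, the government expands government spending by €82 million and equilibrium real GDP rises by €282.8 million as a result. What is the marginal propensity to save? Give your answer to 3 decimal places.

0.290

Implied spending multiplier k = ΔY/ΔG = 282.8/82 ≈ 3.4488.
Since k = 1/(1 − MPC), MPC = 1 − 1/k = 1 − ΔG/ΔY = 1 − 82/282.8 ≈ 0.710.
MPS = 1 − MPC = 0.290.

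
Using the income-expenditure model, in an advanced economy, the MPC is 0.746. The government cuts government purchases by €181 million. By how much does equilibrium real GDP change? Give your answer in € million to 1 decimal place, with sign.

Expenditure multiplier = 1/(1 − MPC) = 1/(1 − 0.746) = 1/0.254 ≈ 3.937.
ΔY = k × ΔG = (−€181 million) / 0.254 ≈ −€712.6 million.

−€712.6 million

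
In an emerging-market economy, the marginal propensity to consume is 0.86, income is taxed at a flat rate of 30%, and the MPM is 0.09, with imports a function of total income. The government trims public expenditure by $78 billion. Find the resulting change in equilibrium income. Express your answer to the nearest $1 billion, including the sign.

−$160 billion

Spending multiplier = 1/(1 − c(1−t) + m) = 1/(1 − 0.86×0.7 + 0.09) = 1/0.488 ≈ 2.049.
ΔY = k × ΔG = (−$78 billion) / 0.488 ≈ −$160 billion.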